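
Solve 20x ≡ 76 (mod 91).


GCD(20, 91) = 1, unique solution
a^(-1) mod 91 = 41
x = 41 * 76 mod 91 = 22

x ≡ 22 (mod 91)


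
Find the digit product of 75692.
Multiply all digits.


7 × 5 × 6 × 9 × 2 = 3780


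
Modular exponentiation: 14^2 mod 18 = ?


14^1 mod 18 = 14
14^2 mod 18 = 16


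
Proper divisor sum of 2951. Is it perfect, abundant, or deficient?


Proper divisors: 1, 13, 227
Sum = 1 + 13 + 227 = 241
241 < 2951 → deficient

s(2951) = 241 (deficient)


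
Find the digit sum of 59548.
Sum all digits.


5 + 9 + 5 + 4 + 8 = 31


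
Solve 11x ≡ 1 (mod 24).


GCD(11, 24) = 1, unique solution
a^(-1) mod 24 = 11
x = 11 * 1 mod 24 = 11

x ≡ 11 (mod 24)


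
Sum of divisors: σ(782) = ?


Divisors of 782: 1, 2, 17, 23, 34, 46, 391, 782
Sum = 1 + 2 + 17 + 23 + 34 + 46 + 391 + 782 = 1296

σ(782) = 1296


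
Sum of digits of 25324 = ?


2 + 5 + 3 + 2 + 4 = 16


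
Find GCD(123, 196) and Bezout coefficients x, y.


Tabular extended Euclidean (each row: r = 123*s + 196*t):
r=123, s=1, t=0
r=196, s=0, t=1
q=0: r=123, s=1, t=0   [123*(1) + 196*(0) = 123]
q=1: r=73, s=-1, t=1   [123*(-1) + 196*(1) = 73]
q=1: r=50, s=2, t=-1   [123*(2) + 196*(-1) = 50]
q=1: r=23, s=-3, t=2   [123*(-3) + 196*(2) = 23]
q=2: r=4, s=8, t=-5   [123*(8) + 196*(-5) = 4]
q=5: r=3, s=-43, t=27   [123*(-43) + 196*(27) = 3]
q=1: r=1, s=51, t=-32   [123*(51) + 196*(-32) = 1]
q=3: r=0, s=-196, t=123   [123*(-196) + 196*(123) = 0]
GCD = 1; from the row with r=1: x=51, y=-32
Check: 123*(51) + 196*(-32) = 6273 - 6272 = 1

GCD = 1, x = 51, y = -32


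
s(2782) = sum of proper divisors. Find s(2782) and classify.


Proper divisors: 1, 2, 13, 26, 107, 214, 1391
Sum = 1 + 2 + 13 + 26 + 107 + 214 + 1391 = 1754
1754 < 2782 → deficient

s(2782) = 1754 (deficient)


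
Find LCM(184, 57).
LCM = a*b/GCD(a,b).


GCD(184, 57) = 1
LCM = 184*57/1 = 10488/1 = 10488

LCM = 10488


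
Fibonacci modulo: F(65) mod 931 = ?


F(k) mod 931 for k=1..65:
1, 1, 2, 3, 5, 8, 13, 21, 34, 55, 89, 144, 233, 377, 610, 56, 666, 722, 457, 248, 705, 22, 727, 749, 545, 363, 908, 340, 317, 657, 43, 700, 743, 512, 324, 836, 229, 134, 363, 497, 860, 426, 355, 781, 205, 55, 260, 315, 575, 890, 534, 493, 96, 589, 685, 343, 97, 440, 537, 46, 583, 629, 281, 910, 260
F(65) mod 931 = 260


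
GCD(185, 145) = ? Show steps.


185 = 1 * 145 + 40
145 = 3 * 40 + 25
40 = 1 * 25 + 15
25 = 1 * 15 + 10
15 = 1 * 10 + 5
10 = 2 * 5 + 0
GCD = 5


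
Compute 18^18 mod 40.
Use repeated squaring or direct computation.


18^1 mod 40 = 18
18^2 mod 40 = 4
18^3 mod 40 = 32
18^4 mod 40 = 16
18^5 mod 40 = 8
18^6 mod 40 = 24
18^7 mod 40 = 32
18^8 mod 40 = 16
18^9 mod 40 = 8
18^10 mod 40 = 24
18^11 mod 40 = 32
18^12 mod 40 = 16
18^13 mod 40 = 8
18^14 mod 40 = 24
18^15 mod 40 = 32
18^16 mod 40 = 16
18^17 mod 40 = 8
18^18 mod 40 = 24


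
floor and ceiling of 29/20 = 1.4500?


29/20 = 1.4500
floor = 1
ceil = 2

floor = 1, ceil = 2


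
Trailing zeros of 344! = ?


floor(344/5) = 68
floor(344/25) = 13
floor(344/125) = 2
Total = 83

83 trailing zeros


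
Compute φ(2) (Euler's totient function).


2 = 2
Prime factors: 2
φ(2) = 2 × (1-1/2)
= 2 × 1/2 = 1

φ(2) = 1


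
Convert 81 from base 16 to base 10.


81 (base 16) = 129 (decimal)
129 (decimal) = 129 (base 10)


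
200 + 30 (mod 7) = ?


200 + 30 = 230
230 mod 7 = 6


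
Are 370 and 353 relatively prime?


Euclidean algorithm:
370 = 1 * 353 + 17
353 = 20 * 17 + 13
17 = 1 * 13 + 4
13 = 3 * 4 + 1
4 = 4 * 1 + 0
GCD(370, 353) = 1

Yes, coprime (GCD = 1)


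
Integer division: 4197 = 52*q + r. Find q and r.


4197 = 52 * 80 + 37
Check: 4160 + 37 = 4197

q = 80, r = 37


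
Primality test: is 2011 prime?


Check divisors up to sqrt(2011) = 44.8442
No divisors found.
2011 is prime.

Yes, 2011 is prime


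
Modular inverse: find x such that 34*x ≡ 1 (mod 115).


Use the extended Euclidean algorithm on (115, 34); each row r = 115*s + 34*t:
r=115, s=1, t=0
r=34, s=0, t=1
q=3: r=13, s=1, t=-3   [115*(1) + 34*(-3) = 13]
q=2: r=8, s=-2, t=7   [115*(-2) + 34*(7) = 8]
q=1: r=5, s=3, t=-10   [115*(3) + 34*(-10) = 5]
q=1: r=3, s=-5, t=17   [115*(-5) + 34*(17) = 3]
q=1: r=2, s=8, t=-27   [115*(8) + 34*(-27) = 2]
q=1: r=1, s=-13, t=44   [115*(-13) + 34*(44) = 1]
q=2: r=0, s=34, t=-115   [115*(34) + 34*(-115) = 0]
GCD = 1 with t = 44, so 34*(44) ≡ 1 (mod 115)
Inverse = 44 mod 115 = 44
Check: 34 * 44 = 1496 ≡ 1 (mod 115)

34^(-1) ≡ 44 (mod 115)


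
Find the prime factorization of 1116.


1116 / 2 = 558
558 / 2 = 279
279 / 3 = 93
93 / 3 = 31
31 / 31 = 1
1116 = 2^2 × 3^2 × 31


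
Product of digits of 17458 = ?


1 × 7 × 4 × 5 × 8 = 1120


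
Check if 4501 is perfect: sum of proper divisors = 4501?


Proper divisors of 4501: 1, 7, 643
Sum = 1 + 7 + 643 = 651

No, 4501 is not perfect (651 ≠ 4501)


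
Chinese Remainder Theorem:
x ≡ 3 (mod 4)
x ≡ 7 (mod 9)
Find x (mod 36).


M = 4*9 = 36
M1 = M/4 = 9, M2 = M/9 = 4
M1^(-1) mod 4 = 1, M2^(-1) mod 9 = 7
x = 3*9*1 + 7*4*7 = 223
223 mod 36 = 7
Check: 7 mod 4 = 3 ✓, 7 mod 9 = 7 ✓

x ≡ 7 (mod 36)


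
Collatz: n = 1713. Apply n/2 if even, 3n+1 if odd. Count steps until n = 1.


1713 → 5140 → 2570 → 1285 → 3856 → 1928 → 964 → 482 → 241 → 724 → 362 → 181 → 544 → 272 → 136 → 68 → 34 → 17 → 52 → 26 → 13 → 40 → 20 → 10 → 5 → 16 → 8 → 4 → 2 → 1
Total steps = 29

29 steps


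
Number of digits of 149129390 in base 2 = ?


149129390 in base 2 = 1000111000111000100010101110
Number of digits = 28

28 digits (base 2)


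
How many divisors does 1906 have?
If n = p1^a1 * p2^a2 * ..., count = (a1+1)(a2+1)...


1906 = 2^1 × 953^1
d(1906) = (1+1) × (1+1) = 4

4 divisors


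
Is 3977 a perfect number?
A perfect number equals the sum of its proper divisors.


Proper divisors of 3977: 1, 41, 97
Sum = 1 + 41 + 97 = 139

No, 3977 is not perfect (139 ≠ 3977)


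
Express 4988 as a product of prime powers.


4988 / 2 = 2494
2494 / 2 = 1247
1247 / 29 = 43
43 / 43 = 1
4988 = 2^2 × 29 × 43


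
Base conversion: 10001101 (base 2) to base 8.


10001101 (base 2) = 141 (decimal)
141 (decimal) = 215 (base 8)


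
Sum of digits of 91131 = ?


9 + 1 + 1 + 3 + 1 = 15


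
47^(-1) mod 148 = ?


Use the extended Euclidean algorithm on (148, 47); each row r = 148*s + 47*t:
r=148, s=1, t=0
r=47, s=0, t=1
q=3: r=7, s=1, t=-3   [148*(1) + 47*(-3) = 7]
q=6: r=5, s=-6, t=19   [148*(-6) + 47*(19) = 5]
q=1: r=2, s=7, t=-22   [148*(7) + 47*(-22) = 2]
q=2: r=1, s=-20, t=63   [148*(-20) + 47*(63) = 1]
q=2: r=0, s=47, t=-148   [148*(47) + 47*(-148) = 0]
GCD = 1 with t = 63, so 47*(63) ≡ 1 (mod 148)
Inverse = 63 mod 148 = 63
Check: 47 * 63 = 2961 ≡ 1 (mod 148)

47^(-1) ≡ 63 (mod 148)


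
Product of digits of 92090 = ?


9 × 2 × 0 × 9 × 0 = 0


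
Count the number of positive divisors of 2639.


2639 = 7^1 × 13^1 × 29^1
d(2639) = (1+1) × (1+1) × (1+1) = 8

8 divisors


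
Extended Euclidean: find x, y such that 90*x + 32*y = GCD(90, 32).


Tabular extended Euclidean (each row: r = 90*s + 32*t):
r=90, s=1, t=0
r=32, s=0, t=1
q=2: r=26, s=1, t=-2   [90*(1) + 32*(-2) = 26]
q=1: r=6, s=-1, t=3   [90*(-1) + 32*(3) = 6]
q=4: r=2, s=5, t=-14   [90*(5) + 32*(-14) = 2]
q=3: r=0, s=-16, t=45   [90*(-16) + 32*(45) = 0]
GCD = 2; from the row with r=2: x=5, y=-14
Check: 90*(5) + 32*(-14) = 450 - 448 = 2

GCD = 2, x = 5, y = -14


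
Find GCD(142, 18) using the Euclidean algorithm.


142 = 7 * 18 + 16
18 = 1 * 16 + 2
16 = 8 * 2 + 0
GCD = 2


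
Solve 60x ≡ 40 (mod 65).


GCD(60, 65) = 5 divides 40
Divide: 12x ≡ 8 (mod 13)
x ≡ 5 (mod 13)


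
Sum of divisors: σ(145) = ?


Divisors of 145: 1, 5, 29, 145
Sum = 1 + 5 + 29 + 145 = 180

σ(145) = 180


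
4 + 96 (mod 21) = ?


4 + 96 = 100
100 mod 21 = 16


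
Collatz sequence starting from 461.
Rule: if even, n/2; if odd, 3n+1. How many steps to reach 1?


461 → 1384 → 692 → 346 → 173 → 520 → 260 → 130 → 65 → 196 → 98 → 49 → 148 → 74 → 37 → 112 → 56 → 28 → 14 → 7 → 22 → 11 → 34 → 17 → 52 → 26 → 13 → 40 → 20 → 10 → 5 → 16 → 8 → 4 → 2 → 1
Total steps = 35

35 steps


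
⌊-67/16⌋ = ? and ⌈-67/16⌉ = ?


-67/16 = -4.1875
floor = -5
ceil = -4

floor = -5, ceil = -4


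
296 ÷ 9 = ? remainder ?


296 = 9 * 32 + 8
Check: 288 + 8 = 296

q = 32, r = 8


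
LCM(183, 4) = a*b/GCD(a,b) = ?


GCD(183, 4) = 1
LCM = 183*4/1 = 732/1 = 732

LCM = 732


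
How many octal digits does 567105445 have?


567105445 in base 8 = 4163253645
Number of digits = 10

10 digits (base 8)


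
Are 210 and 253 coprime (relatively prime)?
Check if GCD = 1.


Euclidean algorithm:
253 = 1 * 210 + 43
210 = 4 * 43 + 38
43 = 1 * 38 + 5
38 = 7 * 5 + 3
5 = 1 * 3 + 2
3 = 1 * 2 + 1
2 = 2 * 1 + 0
GCD(210, 253) = 1

Yes, coprime (GCD = 1)


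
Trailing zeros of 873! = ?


floor(873/5) = 174
floor(873/25) = 34
floor(873/125) = 6
floor(873/625) = 1
Total = 215

215 trailing zeros


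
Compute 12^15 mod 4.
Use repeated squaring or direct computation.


12^1 mod 4 = 0
12^2 mod 4 = 0
12^3 mod 4 = 0
12^4 mod 4 = 0
12^5 mod 4 = 0
12^6 mod 4 = 0
12^7 mod 4 = 0
12^8 mod 4 = 0
12^9 mod 4 = 0
12^10 mod 4 = 0
12^11 mod 4 = 0
12^12 mod 4 = 0
12^13 mod 4 = 0
12^14 mod 4 = 0
12^15 mod 4 = 0


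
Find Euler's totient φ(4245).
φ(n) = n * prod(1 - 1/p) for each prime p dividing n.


4245 = 3 × 5 × 283
Prime factors: 3, 5, 283
φ(4245) = 4245 × (1-1/3) × (1-1/5) × (1-1/283)
= 4245 × 2/3 × 4/5 × 282/283 = 2256

φ(4245) = 2256


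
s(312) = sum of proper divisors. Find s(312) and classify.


Proper divisors: 1, 2, 3, 4, 6, 8, 12, 13, 24, 26, 39, 52, 78, 104, 156
Sum = 1 + 2 + 3 + 4 + 6 + 8 + 12 + 13 + 24 + 26 + 39 + 52 + 78 + 104 + 156 = 528
528 > 312 → abundant

s(312) = 528 (abundant)


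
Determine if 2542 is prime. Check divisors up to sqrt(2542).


2542 / 2 = 1271 (exact division)
2542 is NOT prime.

No, 2542 is not prime


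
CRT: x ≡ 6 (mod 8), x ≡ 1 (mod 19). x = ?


M = 8*19 = 152
M1 = M/8 = 19, M2 = M/19 = 8
M1^(-1) mod 8 = 3, M2^(-1) mod 19 = 12
x = 6*19*3 + 1*8*12 = 438
438 mod 152 = 134
Check: 134 mod 8 = 6 ✓, 134 mod 19 = 1 ✓

x ≡ 134 (mod 152)


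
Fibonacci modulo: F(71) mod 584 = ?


F(k) mod 584 for k=1..71:
1, 1, 2, 3, 5, 8, 13, 21, 34, 55, 89, 144, 233, 377, 26, 403, 429, 248, 93, 341, 434, 191, 41, 232, 273, 505, 194, 115, 309, 424, 149, 573, 138, 127, 265, 392, 73, 465, 538, 419, 373, 208, 581, 205, 202, 407, 25, 432, 457, 305, 178, 483, 77, 560, 53, 29, 82, 111, 193, 304, 497, 217, 130, 347, 477, 240, 133, 373, 506, 295, 217
F(71) mod 584 = 217


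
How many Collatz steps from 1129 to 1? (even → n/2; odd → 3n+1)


1129 → 3388 → 1694 → 847 → 2542 → 1271 → 3814 → 1907 → 5722 → 2861 → 8584 → 4292 → 2146 → 1073 → 3220 → 1610 → 805 → 2416 → 1208 → 604 → 302 → 151 → 454 → 227 → 682 → 341 → 1024 → 512 → 256 → 128 → 64 → 32 → 16 → 8 → 4 → 2 → 1
Total steps = 36

36 steps


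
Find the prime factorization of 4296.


4296 / 2 = 2148
2148 / 2 = 1074
1074 / 2 = 537
537 / 3 = 179
179 / 179 = 1
4296 = 2^3 × 3 × 179


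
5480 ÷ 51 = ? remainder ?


5480 = 51 * 107 + 23
Check: 5457 + 23 = 5480

q = 107, r = 23


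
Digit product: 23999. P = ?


2 × 3 × 9 × 9 × 9 = 4374


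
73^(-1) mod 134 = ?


Use the extended Euclidean algorithm on (134, 73); each row r = 134*s + 73*t:
r=134, s=1, t=0
r=73, s=0, t=1
q=1: r=61, s=1, t=-1   [134*(1) + 73*(-1) = 61]
q=1: r=12, s=-1, t=2   [134*(-1) + 73*(2) = 12]
q=5: r=1, s=6, t=-11   [134*(6) + 73*(-11) = 1]
q=12: r=0, s=-73, t=134   [134*(-73) + 73*(134) = 0]
GCD = 1 with t = -11, so 73*(-11) ≡ 1 (mod 134)
Inverse = -11 mod 134 = 123
Check: 73 * 123 = 8979 ≡ 1 (mod 134)

73^(-1) ≡ 123 (mod 134)


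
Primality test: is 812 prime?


812 / 2 = 406 (exact division)
812 is NOT prime.

No, 812 is not prime


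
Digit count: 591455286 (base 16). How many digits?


591455286 in base 16 = 2340E436
Number of digits = 8

8 digits (base 16)


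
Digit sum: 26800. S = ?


2 + 6 + 8 + 0 + 0 = 16


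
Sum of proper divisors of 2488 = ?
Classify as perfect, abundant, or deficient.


Proper divisors: 1, 2, 4, 8, 311, 622, 1244
Sum = 1 + 2 + 4 + 8 + 311 + 622 + 1244 = 2192
2192 < 2488 → deficient

s(2488) = 2192 (deficient)


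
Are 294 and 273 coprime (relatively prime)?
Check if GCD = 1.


Euclidean algorithm:
294 = 1 * 273 + 21
273 = 13 * 21 + 0
GCD(294, 273) = 21

No, not coprime (GCD = 21)


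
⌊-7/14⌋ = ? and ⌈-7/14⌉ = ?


-7/14 = -0.5000
floor = -1
ceil = 0

floor = -1, ceil = 0


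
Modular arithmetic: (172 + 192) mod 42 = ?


172 + 192 = 364
364 mod 42 = 28


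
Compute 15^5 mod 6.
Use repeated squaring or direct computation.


15^1 mod 6 = 3
15^2 mod 6 = 3
15^3 mod 6 = 3
15^4 mod 6 = 3
15^5 mod 6 = 3


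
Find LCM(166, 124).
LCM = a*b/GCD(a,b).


GCD(166, 124) = 2
LCM = 166*124/2 = 20584/2 = 10292

LCM = 10292


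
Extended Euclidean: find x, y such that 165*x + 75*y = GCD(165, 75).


Tabular extended Euclidean (each row: r = 165*s + 75*t):
r=165, s=1, t=0
r=75, s=0, t=1
q=2: r=15, s=1, t=-2   [165*(1) + 75*(-2) = 15]
q=5: r=0, s=-5, t=11   [165*(-5) + 75*(11) = 0]
GCD = 15; from the row with r=15: x=1, y=-2
Check: 165*(1) + 75*(-2) = 165 - 150 = 15

GCD = 15, x = 1, y = -2


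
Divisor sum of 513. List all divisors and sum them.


Divisors of 513: 1, 3, 9, 19, 27, 57, 171, 513
Sum = 1 + 3 + 9 + 19 + 27 + 57 + 171 + 513 = 800

σ(513) = 800


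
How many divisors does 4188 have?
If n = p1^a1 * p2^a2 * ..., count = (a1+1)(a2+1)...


4188 = 2^2 × 3^1 × 349^1
d(4188) = (2+1) × (1+1) × (1+1) = 12

12 divisors


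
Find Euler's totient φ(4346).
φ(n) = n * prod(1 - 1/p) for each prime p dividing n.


4346 = 2 × 41 × 53
Prime factors: 2, 41, 53
φ(4346) = 4346 × (1-1/2) × (1-1/41) × (1-1/53)
= 4346 × 1/2 × 40/41 × 52/53 = 2080

φ(4346) = 2080


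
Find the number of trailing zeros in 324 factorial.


floor(324/5) = 64
floor(324/25) = 12
floor(324/125) = 2
Total = 78

78 trailing zeros


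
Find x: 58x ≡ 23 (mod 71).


GCD(58, 71) = 1, unique solution
a^(-1) mod 71 = 60
x = 60 * 23 mod 71 = 31

x ≡ 31 (mod 71)


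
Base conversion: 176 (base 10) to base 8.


176 (base 10) = 176 (decimal)
176 (decimal) = 260 (base 8)


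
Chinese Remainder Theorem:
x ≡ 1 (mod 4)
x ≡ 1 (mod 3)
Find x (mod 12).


M = 4*3 = 12
M1 = M/4 = 3, M2 = M/3 = 4
M1^(-1) mod 4 = 3, M2^(-1) mod 3 = 1
x = 1*3*3 + 1*4*1 = 13
13 mod 12 = 1
Check: 1 mod 4 = 1 ✓, 1 mod 3 = 1 ✓

x ≡ 1 (mod 12)


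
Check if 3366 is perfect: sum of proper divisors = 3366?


Proper divisors of 3366: 1, 2, 3, 6, 9, 11, 17, 18, 22, 33, 34, 51, 66, 99, 102, 153, 187, 198, 306, 374, 561, 1122, 1683
Sum = 1 + 2 + 3 + 6 + 9 + 11 + 17 + 18 + 22 + 33 + 34 + 51 + 66 + 99 + 102 + 153 + 187 + 198 + 306 + 374 + 561 + 1122 + 1683 = 5058

No, 3366 is not perfect (5058 ≠ 3366)


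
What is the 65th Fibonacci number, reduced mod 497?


F(k) mod 497 for k=1..65:
1, 1, 2, 3, 5, 8, 13, 21, 34, 55, 89, 144, 233, 377, 113, 490, 106, 99, 205, 304, 12, 316, 328, 147, 475, 125, 103, 228, 331, 62, 393, 455, 351, 309, 163, 472, 138, 113, 251, 364, 118, 482, 103, 88, 191, 279, 470, 252, 225, 477, 205, 185, 390, 78, 468, 49, 20, 69, 89, 158, 247, 405, 155, 63, 218
F(65) mod 497 = 218


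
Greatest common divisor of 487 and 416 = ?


487 = 1 * 416 + 71
416 = 5 * 71 + 61
71 = 1 * 61 + 10
61 = 6 * 10 + 1
10 = 10 * 1 + 0
GCD = 1


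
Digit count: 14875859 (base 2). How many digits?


14875859 in base 2 = 111000101111110011010011
Number of digits = 24

24 digits (base 2)


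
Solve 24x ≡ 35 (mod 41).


GCD(24, 41) = 1, unique solution
a^(-1) mod 41 = 12
x = 12 * 35 mod 41 = 10

x ≡ 10 (mod 41)


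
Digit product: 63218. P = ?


6 × 3 × 2 × 1 × 8 = 288


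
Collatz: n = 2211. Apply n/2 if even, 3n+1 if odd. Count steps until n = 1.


2211 → 6634 → 3317 → 9952 → 4976 → 2488 → 1244 → 622 → 311 → 934 → 467 → 1402 → 701 → 2104 → 1052 → 526 → 263 → 790 → 395 → 1186 → 593 → 1780 → 890 → 445 → 1336 → 668 → 334 → 167 → 502 → 251 → 754 → 377 → 1132 → 566 → 283 → 850 → 425 → 1276 → 638 → 319 → 958 → 479 → 1438 → 719 → 2158 → 1079 → 3238 → 1619 → 4858 → 2429 → 7288 → 3644 → 1822 → 911 → 2734 → 1367 → 4102 → 2051 → 6154 → 3077 → 9232 → 4616 → 2308 → 1154 → 577 → 1732 → 866 → 433 → 1300 → 650 → 325 → 976 → 488 → 244 → 122 → 61 → 184 → 92 → 46 → 23 → 70 → 35 → 106 → 53 → 160 → 80 → 40 → 20 → 10 → 5 → 16 → 8 → 4 → 2 → 1
Total steps = 94

94 steps


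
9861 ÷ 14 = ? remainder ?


9861 = 14 * 704 + 5
Check: 9856 + 5 = 9861

q = 704, r = 5


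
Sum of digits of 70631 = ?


7 + 0 + 6 + 3 + 1 = 17


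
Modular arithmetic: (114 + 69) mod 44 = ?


114 + 69 = 183
183 mod 44 = 7


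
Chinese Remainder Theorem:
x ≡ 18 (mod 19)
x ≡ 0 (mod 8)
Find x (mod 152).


M = 19*8 = 152
M1 = M/19 = 8, M2 = M/8 = 19
M1^(-1) mod 19 = 12, M2^(-1) mod 8 = 3
x = 18*8*12 + 0*19*3 = 1728
1728 mod 152 = 56
Check: 56 mod 19 = 18 ✓, 56 mod 8 = 0 ✓

x ≡ 56 (mod 152)


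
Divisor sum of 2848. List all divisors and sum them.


Divisors of 2848: 1, 2, 4, 8, 16, 32, 89, 178, 356, 712, 1424, 2848
Sum = 1 + 2 + 4 + 8 + 16 + 32 + 89 + 178 + 356 + 712 + 1424 + 2848 = 5670

σ(2848) = 5670


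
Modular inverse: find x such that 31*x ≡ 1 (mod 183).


Use the extended Euclidean algorithm on (183, 31); each row r = 183*s + 31*t:
r=183, s=1, t=0
r=31, s=0, t=1
q=5: r=28, s=1, t=-5   [183*(1) + 31*(-5) = 28]
q=1: r=3, s=-1, t=6   [183*(-1) + 31*(6) = 3]
q=9: r=1, s=10, t=-59   [183*(10) + 31*(-59) = 1]
q=3: r=0, s=-31, t=183   [183*(-31) + 31*(183) = 0]
GCD = 1 with t = -59, so 31*(-59) ≡ 1 (mod 183)
Inverse = -59 mod 183 = 124
Check: 31 * 124 = 3844 ≡ 1 (mod 183)

31^(-1) ≡ 124 (mod 183)


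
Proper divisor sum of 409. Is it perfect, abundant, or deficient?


Proper divisors: 1
Sum = 1 = 1
1 < 409 → deficient

s(409) = 1 (deficient)


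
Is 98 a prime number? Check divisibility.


98 / 2 = 49 (exact division)
98 is NOT prime.

No, 98 is not prime


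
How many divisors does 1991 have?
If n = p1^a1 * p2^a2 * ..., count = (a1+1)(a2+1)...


1991 = 11^1 × 181^1
d(1991) = (1+1) × (1+1) = 4

4 divisors


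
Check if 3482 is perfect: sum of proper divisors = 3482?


Proper divisors of 3482: 1, 2, 1741
Sum = 1 + 2 + 1741 = 1744

No, 3482 is not perfect (1744 ≠ 3482)


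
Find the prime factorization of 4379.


4379 / 29 = 151
151 / 151 = 1
4379 = 29 × 151


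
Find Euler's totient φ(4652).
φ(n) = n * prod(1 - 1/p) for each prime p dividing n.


4652 = 2^2 × 1163
Prime factors: 2, 1163
φ(4652) = 4652 × (1-1/2) × (1-1/1163)
= 4652 × 1/2 × 1162/1163 = 2324

φ(4652) = 2324


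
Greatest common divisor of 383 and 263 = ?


383 = 1 * 263 + 120
263 = 2 * 120 + 23
120 = 5 * 23 + 5
23 = 4 * 5 + 3
5 = 1 * 3 + 2
3 = 1 * 2 + 1
2 = 2 * 1 + 0
GCD = 1


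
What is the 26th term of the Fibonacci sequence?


Sequence: 1, 1, 2, 3, 5, 8, 13, 21, 34, 55, 89, 144, 233, 377, 610, 987, 1597, 2584, 4181, 6765, 10946, 17711, 28657, 46368, 75025, 121393
F(26) = 121393


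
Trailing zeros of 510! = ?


floor(510/5) = 102
floor(510/25) = 20
floor(510/125) = 4
Total = 126

126 trailing zeros


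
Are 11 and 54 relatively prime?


Euclidean algorithm:
54 = 4 * 11 + 10
11 = 1 * 10 + 1
10 = 10 * 1 + 0
GCD(11, 54) = 1

Yes, coprime (GCD = 1)


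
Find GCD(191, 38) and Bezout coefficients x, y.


Tabular extended Euclidean (each row: r = 191*s + 38*t):
r=191, s=1, t=0
r=38, s=0, t=1
q=5: r=1, s=1, t=-5   [191*(1) + 38*(-5) = 1]
q=38: r=0, s=-38, t=191   [191*(-38) + 38*(191) = 0]
GCD = 1; from the row with r=1: x=1, y=-5
Check: 191*(1) + 38*(-5) = 191 - 190 = 1

GCD = 1, x = 1, y = -5


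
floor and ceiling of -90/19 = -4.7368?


-90/19 = -4.7368
floor = -5
ceil = -4

floor = -5, ceil = -4


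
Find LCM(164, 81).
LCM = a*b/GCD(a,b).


GCD(164, 81) = 1
LCM = 164*81/1 = 13284/1 = 13284

LCM = 13284


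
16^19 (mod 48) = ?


16^1 mod 48 = 16
16^2 mod 48 = 16
16^3 mod 48 = 16
16^4 mod 48 = 16
16^5 mod 48 = 16
16^6 mod 48 = 16
16^7 mod 48 = 16
16^8 mod 48 = 16
16^9 mod 48 = 16
16^10 mod 48 = 16
16^11 mod 48 = 16
16^12 mod 48 = 16
16^13 mod 48 = 16
16^14 mod 48 = 16
16^15 mod 48 = 16
16^16 mod 48 = 16
16^17 mod 48 = 16
16^18 mod 48 = 16
16^19 mod 48 = 16


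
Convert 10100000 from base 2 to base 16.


10100000 (base 2) = 160 (decimal)
160 (decimal) = A0 (base 16)


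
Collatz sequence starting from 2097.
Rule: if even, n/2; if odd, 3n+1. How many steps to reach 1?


2097 → 6292 → 3146 → 1573 → 4720 → 2360 → 1180 → 590 → 295 → 886 → 443 → 1330 → 665 → 1996 → 998 → 499 → 1498 → 749 → 2248 → 1124 → 562 → 281 → 844 → 422 → 211 → 634 → 317 → 952 → 476 → 238 → 119 → 358 → 179 → 538 → 269 → 808 → 404 → 202 → 101 → 304 → 152 → 76 → 38 → 19 → 58 → 29 → 88 → 44 → 22 → 11 → 34 → 17 → 52 → 26 → 13 → 40 → 20 → 10 → 5 → 16 → 8 → 4 → 2 → 1
Total steps = 63

63 steps


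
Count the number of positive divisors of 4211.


4211 = 4211^1
d(4211) = (1+1) = 2

2 divisors


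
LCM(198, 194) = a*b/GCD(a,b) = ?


GCD(198, 194) = 2
LCM = 198*194/2 = 38412/2 = 19206

LCM = 19206


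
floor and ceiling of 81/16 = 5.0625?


81/16 = 5.0625
floor = 5
ceil = 6

floor = 5, ceil = 6


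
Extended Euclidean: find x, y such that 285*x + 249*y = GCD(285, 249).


Tabular extended Euclidean (each row: r = 285*s + 249*t):
r=285, s=1, t=0
r=249, s=0, t=1
q=1: r=36, s=1, t=-1   [285*(1) + 249*(-1) = 36]
q=6: r=33, s=-6, t=7   [285*(-6) + 249*(7) = 33]
q=1: r=3, s=7, t=-8   [285*(7) + 249*(-8) = 3]
q=11: r=0, s=-83, t=95   [285*(-83) + 249*(95) = 0]
GCD = 3; from the row with r=3: x=7, y=-8
Check: 285*(7) + 249*(-8) = 1995 - 1992 = 3

GCD = 3, x = 7, y = -8


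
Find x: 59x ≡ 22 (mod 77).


GCD(59, 77) = 1, unique solution
a^(-1) mod 77 = 47
x = 47 * 22 mod 77 = 33

x ≡ 33 (mod 77)


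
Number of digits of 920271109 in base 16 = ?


920271109 in base 16 = 36DA3905
Number of digits = 8

8 digits (base 16)


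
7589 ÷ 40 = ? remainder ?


7589 = 40 * 189 + 29
Check: 7560 + 29 = 7589

q = 189, r = 29


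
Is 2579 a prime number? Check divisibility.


Check divisors up to sqrt(2579) = 50.7839
No divisors found.
2579 is prime.

Yes, 2579 is prime


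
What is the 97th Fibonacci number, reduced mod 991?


F(k) mod 991 for k=1..97:
1, 1, 2, 3, 5, 8, 13, 21, 34, 55, 89, 144, 233, 377, 610, 987, 606, 602, 217, 819, 45, 864, 909, 782, 700, 491, 200, 691, 891, 591, 491, 91, 582, 673, 264, 937, 210, 156, 366, 522, 888, 419, 316, 735, 60, 795, 855, 659, 523, 191, 714, 905, 628, 542, 179, 721, 900, 630, 539, 178, 717, 895, 621, 525, 155, 680, 835, 524, 368, 892, 269, 170, 439, 609, 57, 666, 723, 398, 130, 528, 658, 195, 853, 57, 910, 967, 886, 862, 757, 628, 394, 31, 425, 456, 881, 346, 236
F(97) mod 991 = 236


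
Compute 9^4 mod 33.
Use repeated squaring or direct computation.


9^1 mod 33 = 9
9^2 mod 33 = 15
9^3 mod 33 = 3
9^4 mod 33 = 27


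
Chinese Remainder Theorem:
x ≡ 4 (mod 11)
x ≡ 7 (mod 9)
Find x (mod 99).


M = 11*9 = 99
M1 = M/11 = 9, M2 = M/9 = 11
M1^(-1) mod 11 = 5, M2^(-1) mod 9 = 5
x = 4*9*5 + 7*11*5 = 565
565 mod 99 = 70
Check: 70 mod 11 = 4 ✓, 70 mod 9 = 7 ✓

x ≡ 70 (mod 99)


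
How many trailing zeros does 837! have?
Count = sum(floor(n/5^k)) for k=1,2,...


floor(837/5) = 167
floor(837/25) = 33
floor(837/125) = 6
floor(837/625) = 1
Total = 207

207 trailing zeros


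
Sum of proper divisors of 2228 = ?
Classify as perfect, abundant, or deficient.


Proper divisors: 1, 2, 4, 557, 1114
Sum = 1 + 2 + 4 + 557 + 1114 = 1678
1678 < 2228 → deficient

s(2228) = 1678 (deficient)


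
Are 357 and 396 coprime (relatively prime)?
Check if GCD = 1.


Euclidean algorithm:
396 = 1 * 357 + 39
357 = 9 * 39 + 6
39 = 6 * 6 + 3
6 = 2 * 3 + 0
GCD(357, 396) = 3

No, not coprime (GCD = 3)


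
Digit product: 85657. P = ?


8 × 5 × 6 × 5 × 7 = 8400


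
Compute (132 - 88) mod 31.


132 - 88 = 44
44 mod 31 = 13


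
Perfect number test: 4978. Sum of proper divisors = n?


Proper divisors of 4978: 1, 2, 19, 38, 131, 262, 2489
Sum = 1 + 2 + 19 + 38 + 131 + 262 + 2489 = 2942

No, 4978 is not perfect (2942 ≠ 4978)


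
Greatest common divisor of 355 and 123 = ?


355 = 2 * 123 + 109
123 = 1 * 109 + 14
109 = 7 * 14 + 11
14 = 1 * 11 + 3
11 = 3 * 3 + 2
3 = 1 * 2 + 1
2 = 2 * 1 + 0
GCD = 1


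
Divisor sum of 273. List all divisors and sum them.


Divisors of 273: 1, 3, 7, 13, 21, 39, 91, 273
Sum = 1 + 3 + 7 + 13 + 21 + 39 + 91 + 273 = 448

σ(273) = 448


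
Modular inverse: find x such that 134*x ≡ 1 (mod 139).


Use the extended Euclidean algorithm on (139, 134); each row r = 139*s + 134*t:
r=139, s=1, t=0
r=134, s=0, t=1
q=1: r=5, s=1, t=-1   [139*(1) + 134*(-1) = 5]
q=26: r=4, s=-26, t=27   [139*(-26) + 134*(27) = 4]
q=1: r=1, s=27, t=-28   [139*(27) + 134*(-28) = 1]
q=4: r=0, s=-134, t=139   [139*(-134) + 134*(139) = 0]
GCD = 1 with t = -28, so 134*(-28) ≡ 1 (mod 139)
Inverse = -28 mod 139 = 111
Check: 134 * 111 = 14874 ≡ 1 (mod 139)

134^(-1) ≡ 111 (mod 139)


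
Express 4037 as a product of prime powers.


4037 / 11 = 367
367 / 367 = 1
4037 = 11 × 367


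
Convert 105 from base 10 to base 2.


105 (base 10) = 105 (decimal)
105 (decimal) = 1101001 (base 2)


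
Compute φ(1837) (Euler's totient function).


1837 = 11 × 167
Prime factors: 11, 167
φ(1837) = 1837 × (1-1/11) × (1-1/167)
= 1837 × 10/11 × 166/167 = 1660

φ(1837) = 1660


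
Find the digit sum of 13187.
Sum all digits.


1 + 3 + 1 + 8 + 7 = 20


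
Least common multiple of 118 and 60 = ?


GCD(118, 60) = 2
LCM = 118*60/2 = 7080/2 = 3540

LCM = 3540


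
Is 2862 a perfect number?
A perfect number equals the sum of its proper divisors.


Proper divisors of 2862: 1, 2, 3, 6, 9, 18, 27, 53, 54, 106, 159, 318, 477, 954, 1431
Sum = 1 + 2 + 3 + 6 + 9 + 18 + 27 + 53 + 54 + 106 + 159 + 318 + 477 + 954 + 1431 = 3618

No, 2862 is not perfect (3618 ≠ 2862)


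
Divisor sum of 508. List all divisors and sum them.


Divisors of 508: 1, 2, 4, 127, 254, 508
Sum = 1 + 2 + 4 + 127 + 254 + 508 = 896

σ(508) = 896


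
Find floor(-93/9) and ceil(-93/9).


-93/9 = -10.3333
floor = -11
ceil = -10

floor = -11, ceil = -10


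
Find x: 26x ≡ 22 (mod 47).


GCD(26, 47) = 1, unique solution
a^(-1) mod 47 = 38
x = 38 * 22 mod 47 = 37

x ≡ 37 (mod 47)


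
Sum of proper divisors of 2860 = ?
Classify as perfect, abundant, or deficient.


Proper divisors: 1, 2, 4, 5, 10, 11, 13, 20, 22, 26, 44, 52, 55, 65, 110, 130, 143, 220, 260, 286, 572, 715, 1430
Sum = 1 + 2 + 4 + 5 + 10 + 11 + 13 + 20 + 22 + 26 + 44 + 52 + 55 + 65 + 110 + 130 + 143 + 220 + 260 + 286 + 572 + 715 + 1430 = 4196
4196 > 2860 → abundant

s(2860) = 4196 (abundant)


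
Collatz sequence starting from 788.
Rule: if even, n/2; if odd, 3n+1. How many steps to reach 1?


788 → 394 → 197 → 592 → 296 → 148 → 74 → 37 → 112 → 56 → 28 → 14 → 7 → 22 → 11 → 34 → 17 → 52 → 26 → 13 → 40 → 20 → 10 → 5 → 16 → 8 → 4 → 2 → 1
Total steps = 28

28 steps


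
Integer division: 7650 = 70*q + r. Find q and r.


7650 = 70 * 109 + 20
Check: 7630 + 20 = 7650

q = 109, r = 20


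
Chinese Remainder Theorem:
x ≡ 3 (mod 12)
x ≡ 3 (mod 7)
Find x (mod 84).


M = 12*7 = 84
M1 = M/12 = 7, M2 = M/7 = 12
M1^(-1) mod 12 = 7, M2^(-1) mod 7 = 3
x = 3*7*7 + 3*12*3 = 255
255 mod 84 = 3
Check: 3 mod 12 = 3 ✓, 3 mod 7 = 3 ✓

x ≡ 3 (mod 84)


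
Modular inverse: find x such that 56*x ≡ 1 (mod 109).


Use the extended Euclidean algorithm on (109, 56); each row r = 109*s + 56*t:
r=109, s=1, t=0
r=56, s=0, t=1
q=1: r=53, s=1, t=-1   [109*(1) + 56*(-1) = 53]
q=1: r=3, s=-1, t=2   [109*(-1) + 56*(2) = 3]
q=17: r=2, s=18, t=-35   [109*(18) + 56*(-35) = 2]
q=1: r=1, s=-19, t=37   [109*(-19) + 56*(37) = 1]
q=2: r=0, s=56, t=-109   [109*(56) + 56*(-109) = 0]
GCD = 1 with t = 37, so 56*(37) ≡ 1 (mod 109)
Inverse = 37 mod 109 = 37
Check: 56 * 37 = 2072 ≡ 1 (mod 109)

56^(-1) ≡ 37 (mod 109)


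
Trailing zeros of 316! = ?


floor(316/5) = 63
floor(316/25) = 12
floor(316/125) = 2
Total = 77

77 trailing zeros


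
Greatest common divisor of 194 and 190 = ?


194 = 1 * 190 + 4
190 = 47 * 4 + 2
4 = 2 * 2 + 0
GCD = 2


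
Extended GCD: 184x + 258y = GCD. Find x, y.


Tabular extended Euclidean (each row: r = 184*s + 258*t):
r=184, s=1, t=0
r=258, s=0, t=1
q=0: r=184, s=1, t=0   [184*(1) + 258*(0) = 184]
q=1: r=74, s=-1, t=1   [184*(-1) + 258*(1) = 74]
q=2: r=36, s=3, t=-2   [184*(3) + 258*(-2) = 36]
q=2: r=2, s=-7, t=5   [184*(-7) + 258*(5) = 2]
q=18: r=0, s=129, t=-92   [184*(129) + 258*(-92) = 0]
GCD = 2; from the row with r=2: x=-7, y=5
Check: 184*(-7) + 258*(5) = -1288 + 1290 = 2

GCD = 2, x = -7, y = 5


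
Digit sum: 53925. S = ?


5 + 3 + 9 + 2 + 5 = 24


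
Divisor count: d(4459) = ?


4459 = 7^3 × 13^1
d(4459) = (3+1) × (1+1) = 8

8 divisors


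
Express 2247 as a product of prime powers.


2247 / 3 = 749
749 / 7 = 107
107 / 107 = 1
2247 = 3 × 7 × 107


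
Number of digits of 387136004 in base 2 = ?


387136004 in base 2 = 10111000100110011101000000100
Number of digits = 29

29 digits (base 2)


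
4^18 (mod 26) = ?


4^1 mod 26 = 4
4^2 mod 26 = 16
4^3 mod 26 = 12
4^4 mod 26 = 22
4^5 mod 26 = 10
4^6 mod 26 = 14
4^7 mod 26 = 4
4^8 mod 26 = 16
4^9 mod 26 = 12
4^10 mod 26 = 22
4^11 mod 26 = 10
4^12 mod 26 = 14
4^13 mod 26 = 4
4^14 mod 26 = 16
4^15 mod 26 = 12
4^16 mod 26 = 22
4^17 mod 26 = 10
4^18 mod 26 = 14


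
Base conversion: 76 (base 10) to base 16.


76 (base 10) = 76 (decimal)
76 (decimal) = 4C (base 16)


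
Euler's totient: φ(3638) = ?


3638 = 2 × 17 × 107
Prime factors: 2, 17, 107
φ(3638) = 3638 × (1-1/2) × (1-1/17) × (1-1/107)
= 3638 × 1/2 × 16/17 × 106/107 = 1696

φ(3638) = 1696


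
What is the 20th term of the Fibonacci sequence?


Sequence: 1, 1, 2, 3, 5, 8, 13, 21, 34, 55, 89, 144, 233, 377, 610, 987, 1597, 2584, 4181, 6765
F(20) = 6765


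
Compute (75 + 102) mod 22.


75 + 102 = 177
177 mod 22 = 1


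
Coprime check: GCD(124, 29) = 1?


Euclidean algorithm:
124 = 4 * 29 + 8
29 = 3 * 8 + 5
8 = 1 * 5 + 3
5 = 1 * 3 + 2
3 = 1 * 2 + 1
2 = 2 * 1 + 0
GCD(124, 29) = 1

Yes, coprime (GCD = 1)


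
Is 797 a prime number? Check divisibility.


Check divisors up to sqrt(797) = 28.2312
No divisors found.
797 is prime.

Yes, 797 is prime


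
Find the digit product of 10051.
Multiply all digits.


1 × 0 × 0 × 5 × 1 = 0


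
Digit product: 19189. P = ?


1 × 9 × 1 × 8 × 9 = 648


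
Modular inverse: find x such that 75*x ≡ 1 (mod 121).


Use the extended Euclidean algorithm on (121, 75); each row r = 121*s + 75*t:
r=121, s=1, t=0
r=75, s=0, t=1
q=1: r=46, s=1, t=-1   [121*(1) + 75*(-1) = 46]
q=1: r=29, s=-1, t=2   [121*(-1) + 75*(2) = 29]
q=1: r=17, s=2, t=-3   [121*(2) + 75*(-3) = 17]
q=1: r=12, s=-3, t=5   [121*(-3) + 75*(5) = 12]
q=1: r=5, s=5, t=-8   [121*(5) + 75*(-8) = 5]
q=2: r=2, s=-13, t=21   [121*(-13) + 75*(21) = 2]
q=2: r=1, s=31, t=-50   [121*(31) + 75*(-50) = 1]
q=2: r=0, s=-75, t=121   [121*(-75) + 75*(121) = 0]
GCD = 1 with t = -50, so 75*(-50) ≡ 1 (mod 121)
Inverse = -50 mod 121 = 71
Check: 75 * 71 = 5325 ≡ 1 (mod 121)

75^(-1) ≡ 71 (mod 121)


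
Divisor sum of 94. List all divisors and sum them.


Divisors of 94: 1, 2, 47, 94
Sum = 1 + 2 + 47 + 94 = 144

σ(94) = 144


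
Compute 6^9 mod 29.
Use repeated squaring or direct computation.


6^1 mod 29 = 6
6^2 mod 29 = 7
6^3 mod 29 = 13
6^4 mod 29 = 20
6^5 mod 29 = 4
6^6 mod 29 = 24
6^7 mod 29 = 28
6^8 mod 29 = 23
6^9 mod 29 = 22


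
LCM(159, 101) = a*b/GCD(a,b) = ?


GCD(159, 101) = 1
LCM = 159*101/1 = 16059/1 = 16059

LCM = 16059


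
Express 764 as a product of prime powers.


764 / 2 = 382
382 / 2 = 191
191 / 191 = 1
764 = 2^2 × 191


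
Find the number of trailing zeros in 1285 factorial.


floor(1285/5) = 257
floor(1285/25) = 51
floor(1285/125) = 10
floor(1285/625) = 2
Total = 320

320 trailing zeros


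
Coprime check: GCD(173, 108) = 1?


Euclidean algorithm:
173 = 1 * 108 + 65
108 = 1 * 65 + 43
65 = 1 * 43 + 22
43 = 1 * 22 + 21
22 = 1 * 21 + 1
21 = 21 * 1 + 0
GCD(173, 108) = 1

Yes, coprime (GCD = 1)


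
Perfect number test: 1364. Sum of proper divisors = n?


Proper divisors of 1364: 1, 2, 4, 11, 22, 31, 44, 62, 124, 341, 682
Sum = 1 + 2 + 4 + 11 + 22 + 31 + 44 + 62 + 124 + 341 + 682 = 1324

No, 1364 is not perfect (1324 ≠ 1364)


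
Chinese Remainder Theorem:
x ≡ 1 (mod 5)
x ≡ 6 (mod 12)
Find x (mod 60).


M = 5*12 = 60
M1 = M/5 = 12, M2 = M/12 = 5
M1^(-1) mod 5 = 3, M2^(-1) mod 12 = 5
x = 1*12*3 + 6*5*5 = 186
186 mod 60 = 6
Check: 6 mod 5 = 1 ✓, 6 mod 12 = 6 ✓

x ≡ 6 (mod 60)


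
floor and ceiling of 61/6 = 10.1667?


61/6 = 10.1667
floor = 10
ceil = 11

floor = 10, ceil = 11


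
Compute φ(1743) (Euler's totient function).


1743 = 3 × 7 × 83
Prime factors: 3, 7, 83
φ(1743) = 1743 × (1-1/3) × (1-1/7) × (1-1/83)
= 1743 × 2/3 × 6/7 × 82/83 = 984

φ(1743) = 984


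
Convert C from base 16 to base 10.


C (base 16) = 12 (decimal)
12 (decimal) = 12 (base 10)


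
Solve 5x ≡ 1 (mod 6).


GCD(5, 6) = 1, unique solution
a^(-1) mod 6 = 5
x = 5 * 1 mod 6 = 5

x ≡ 5 (mod 6)


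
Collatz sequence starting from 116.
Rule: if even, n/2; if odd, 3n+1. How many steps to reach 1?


116 → 58 → 29 → 88 → 44 → 22 → 11 → 34 → 17 → 52 → 26 → 13 → 40 → 20 → 10 → 5 → 16 → 8 → 4 → 2 → 1
Total steps = 20

20 steps


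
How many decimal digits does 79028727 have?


79028727 has 8 digits in base 10
floor(log10(79028727)) + 1 = floor(7.8978) + 1 = 8

8 digits (base 10)


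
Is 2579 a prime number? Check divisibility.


Check divisors up to sqrt(2579) = 50.7839
No divisors found.
2579 is prime.

Yes, 2579 is prime


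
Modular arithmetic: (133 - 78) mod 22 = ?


133 - 78 = 55
55 mod 22 = 11


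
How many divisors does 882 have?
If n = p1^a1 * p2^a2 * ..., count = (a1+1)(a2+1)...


882 = 2^1 × 3^2 × 7^2
d(882) = (1+1) × (2+1) × (2+1) = 18

18 divisors


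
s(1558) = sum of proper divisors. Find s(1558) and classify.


Proper divisors: 1, 2, 19, 38, 41, 82, 779
Sum = 1 + 2 + 19 + 38 + 41 + 82 + 779 = 962
962 < 1558 → deficient

s(1558) = 962 (deficient)


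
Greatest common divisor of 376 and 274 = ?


376 = 1 * 274 + 102
274 = 2 * 102 + 70
102 = 1 * 70 + 32
70 = 2 * 32 + 6
32 = 5 * 6 + 2
6 = 3 * 2 + 0
GCD = 2


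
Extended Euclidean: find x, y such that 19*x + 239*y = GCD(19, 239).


Tabular extended Euclidean (each row: r = 19*s + 239*t):
r=19, s=1, t=0
r=239, s=0, t=1
q=0: r=19, s=1, t=0   [19*(1) + 239*(0) = 19]
q=12: r=11, s=-12, t=1   [19*(-12) + 239*(1) = 11]
q=1: r=8, s=13, t=-1   [19*(13) + 239*(-1) = 8]
q=1: r=3, s=-25, t=2   [19*(-25) + 239*(2) = 3]
q=2: r=2, s=63, t=-5   [19*(63) + 239*(-5) = 2]
q=1: r=1, s=-88, t=7   [19*(-88) + 239*(7) = 1]
q=2: r=0, s=239, t=-19   [19*(239) + 239*(-19) = 0]
GCD = 1; from the row with r=1: x=-88, y=7
Check: 19*(-88) + 239*(7) = -1672 + 1673 = 1

GCD = 1, x = -88, y = 7


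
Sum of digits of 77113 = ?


7 + 7 + 1 + 1 + 3 = 19


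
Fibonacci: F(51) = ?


Sequence: 1, 1, 2, 3, 5, 8, 13, 21, 34, 55, 89, 144, 233, 377, 610, 987, 1597, 2584, 4181, 6765, 10946, 17711, 28657, 46368, 75025, 121393, 196418, 317811, 514229, 832040, 1346269, 2178309, 3524578, 5702887, 9227465, 14930352, 24157817, 39088169, 63245986, 102334155, 165580141, 267914296, 433494437, 701408733, 1134903170, 1836311903, 2971215073, 4807526976, 7778742049, 12586269025, 20365011074
F(51) = 20365011074


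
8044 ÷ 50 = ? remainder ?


8044 = 50 * 160 + 44
Check: 8000 + 44 = 8044

q = 160, r = 44


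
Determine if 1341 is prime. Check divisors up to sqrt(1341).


1341 / 3 = 447 (exact division)
1341 is NOT prime.

No, 1341 is not prime


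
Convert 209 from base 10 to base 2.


209 (base 10) = 209 (decimal)
209 (decimal) = 11010001 (base 2)


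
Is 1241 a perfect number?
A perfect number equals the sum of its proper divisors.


Proper divisors of 1241: 1, 17, 73
Sum = 1 + 17 + 73 = 91

No, 1241 is not perfect (91 ≠ 1241)


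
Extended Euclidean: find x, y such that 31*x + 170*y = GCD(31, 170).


Tabular extended Euclidean (each row: r = 31*s + 170*t):
r=31, s=1, t=0
r=170, s=0, t=1
q=0: r=31, s=1, t=0   [31*(1) + 170*(0) = 31]
q=5: r=15, s=-5, t=1   [31*(-5) + 170*(1) = 15]
q=2: r=1, s=11, t=-2   [31*(11) + 170*(-2) = 1]
q=15: r=0, s=-170, t=31   [31*(-170) + 170*(31) = 0]
GCD = 1; from the row with r=1: x=11, y=-2
Check: 31*(11) + 170*(-2) = 341 - 340 = 1

GCD = 1, x = 11, y = -2


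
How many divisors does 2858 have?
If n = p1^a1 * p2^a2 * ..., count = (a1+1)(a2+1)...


2858 = 2^1 × 1429^1
d(2858) = (1+1) × (1+1) = 4

4 divisors


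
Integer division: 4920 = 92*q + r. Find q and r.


4920 = 92 * 53 + 44
Check: 4876 + 44 = 4920

q = 53, r = 44


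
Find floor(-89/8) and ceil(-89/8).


-89/8 = -11.1250
floor = -12
ceil = -11

floor = -12, ceil = -11


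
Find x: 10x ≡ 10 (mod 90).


GCD(10, 90) = 10 divides 10
Divide: 1x ≡ 1 (mod 9)
x ≡ 1 (mod 9)


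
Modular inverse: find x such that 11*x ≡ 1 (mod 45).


Use the extended Euclidean algorithm on (45, 11); each row r = 45*s + 11*t:
r=45, s=1, t=0
r=11, s=0, t=1
q=4: r=1, s=1, t=-4   [45*(1) + 11*(-4) = 1]
q=11: r=0, s=-11, t=45   [45*(-11) + 11*(45) = 0]
GCD = 1 with t = -4, so 11*(-4) ≡ 1 (mod 45)
Inverse = -4 mod 45 = 41
Check: 11 * 41 = 451 ≡ 1 (mod 45)

11^(-1) ≡ 41 (mod 45)


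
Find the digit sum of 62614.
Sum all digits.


6 + 2 + 6 + 1 + 4 = 19


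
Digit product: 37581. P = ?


3 × 7 × 5 × 8 × 1 = 840


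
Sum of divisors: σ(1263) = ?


Divisors of 1263: 1, 3, 421, 1263
Sum = 1 + 3 + 421 + 1263 = 1688

σ(1263) = 1688


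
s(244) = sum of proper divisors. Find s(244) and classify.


Proper divisors: 1, 2, 4, 61, 122
Sum = 1 + 2 + 4 + 61 + 122 = 190
190 < 244 → deficient

s(244) = 190 (deficient)


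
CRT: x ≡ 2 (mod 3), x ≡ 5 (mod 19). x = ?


M = 3*19 = 57
M1 = M/3 = 19, M2 = M/19 = 3
M1^(-1) mod 3 = 1, M2^(-1) mod 19 = 13
x = 2*19*1 + 5*3*13 = 233
233 mod 57 = 5
Check: 5 mod 3 = 2 ✓, 5 mod 19 = 5 ✓

x ≡ 5 (mod 57)


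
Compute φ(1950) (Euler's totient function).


1950 = 2 × 3 × 5^2 × 13
Prime factors: 2, 3, 5, 13
φ(1950) = 1950 × (1-1/2) × (1-1/3) × (1-1/5) × (1-1/13)
= 1950 × 1/2 × 2/3 × 4/5 × 12/13 = 480

φ(1950) = 480


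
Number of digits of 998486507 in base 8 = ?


998486507 in base 8 = 7340730753
Number of digits = 10

10 digits (base 8)


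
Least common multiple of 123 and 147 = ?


GCD(123, 147) = 3
LCM = 123*147/3 = 18081/3 = 6027

LCM = 6027


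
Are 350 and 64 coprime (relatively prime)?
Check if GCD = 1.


Euclidean algorithm:
350 = 5 * 64 + 30
64 = 2 * 30 + 4
30 = 7 * 4 + 2
4 = 2 * 2 + 0
GCD(350, 64) = 2

No, not coprime (GCD = 2)
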